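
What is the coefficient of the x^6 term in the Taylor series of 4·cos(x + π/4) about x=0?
Expand to order 6: 4·cos(x + π/4) = -√(2)·x^6/360 - √(2)·x^5/60 + √(2)·x^4/12 + √(2)·x^3/3 - √(2)·x^2 - 2·√(2)·x + 2·√(2) + O(x^7).
The coefficient of x^6 is -√(2)/360.

Final answer: -√(2)/360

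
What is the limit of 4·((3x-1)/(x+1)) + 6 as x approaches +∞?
Evaluate the dominant behaviour as x → +∞; each term tends to a finite value or vanishes.
Limit = 18.

Final answer: 18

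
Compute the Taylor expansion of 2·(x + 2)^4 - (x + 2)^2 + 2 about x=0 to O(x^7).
2·x^4 + 16·x^3 + 47·x^2 + 60·x + 30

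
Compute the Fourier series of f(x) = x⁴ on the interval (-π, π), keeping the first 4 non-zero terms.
(48 - 8·π^2)·cos(x) + (-3 + 2·π^2)·cos(2·x) + (16/27 - 8·π^2/9)·cos(3·x) + π^4/5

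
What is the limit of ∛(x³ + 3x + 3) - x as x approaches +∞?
This is an ∞ − ∞ indeterminate form.
Multiply by (A² + AB + B²)/(A² + AB + B²) where A = ∛(x³+3x + 3), B = x to use A³ − B³ = (A−B)(A²+AB+B²); the x³ terms cancel, leaving (3x + 3)/(A²+AB+B²) with denominator ~ 3x², so the limit is 0.
Limit = 0.

Final answer: 0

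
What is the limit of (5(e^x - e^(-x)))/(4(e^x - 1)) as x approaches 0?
Both numerator and denominator → 0 as x → 0; this is a 0/0 indeterminate form.
Expand each to leading order near x = 0: numerator ~ 10·x, denominator ~ 4·x.
The limit of the ratio is 5/2.

Final answer: 5/2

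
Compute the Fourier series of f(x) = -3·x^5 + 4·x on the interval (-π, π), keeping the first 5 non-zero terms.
(-712 - 6·π^4 + 120·π^2)·sin(x) + (-15·π^2 + 37/2 + 3·π^4)·sin(2·x) + (-2·π^4 - 8/27 + 40·π^2/9)·sin(3·x) + (-15·π^2/8 - 83/64 + 3·π^4/2)·sin(4·x) + (-6·π^4/5 + 856/625 + 24·π^2/25)·sin(5·x)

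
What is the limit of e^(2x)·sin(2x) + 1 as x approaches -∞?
Evaluate the dominant behaviour as x → -∞; each term tends to a finite value or vanishes.
Limit = 1.

Final answer: 1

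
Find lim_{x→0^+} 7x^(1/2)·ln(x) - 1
The product is a 0·∞ indeterminate form at x → 0⁺.
Rewrite the product as 7·ln(x) / x^(-1/2) and apply L'Hôpital, or use the standard hierarchy x^(-1/2) ≫ |ln x| as x → 0⁺.
The indeterminate product → 0, so the limit = -1.

Final answer: -1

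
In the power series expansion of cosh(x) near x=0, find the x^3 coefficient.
Expand to order 3: cosh(x) = x^2/2 + 1 + O(x^4).
The coefficient of x^3 is 0.

Final answer: 0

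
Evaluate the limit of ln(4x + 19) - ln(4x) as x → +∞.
This is an ∞ − ∞ indeterminate form.
Combine the logarithms: ln(4x+19) − ln(4x) = ln((4x+19)/(4x)) = ln(1 + 19/(4x)) → ln(1) = 0.
Limit = 0.

Final answer: 0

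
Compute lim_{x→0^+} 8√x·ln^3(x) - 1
The product is a 0·∞ indeterminate form at x → 0⁺.
Rewrite the product as 8·ln^3(x) / x^(-1/2) and apply L'Hôpital, or use the standard hierarchy x^(-1/2) ≫ |ln x|^3 as x → 0⁺.
The indeterminate product → 0, so the limit = -1.

Final answer: -1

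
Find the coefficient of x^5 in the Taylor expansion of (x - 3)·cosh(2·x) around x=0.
Expand to order 5: (x - 3)·cosh(2·x) = 2·x^5/3 - 2·x^4 + 2·x^3 - 6·x^2 + x - 3 + O(x^6).
The coefficient of x^5 is 2/3.

Final answer: 2/3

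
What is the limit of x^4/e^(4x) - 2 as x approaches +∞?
The quotient is an ∞/∞ indeterminate form as x → +∞.
The exponential denominator e^(4x) dominates the polynomial numerator (e^x ≫ x^4 as x → ∞), so the quotient → 0.
Adding the constant: 0 - 2 = -2. Limit = -2.

Final answer: -2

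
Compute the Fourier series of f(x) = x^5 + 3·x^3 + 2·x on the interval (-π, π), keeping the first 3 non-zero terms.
(-34·π^2 + 2·π^4 + 208)·sin(x) + (-π^4 - 5 + 2·π^2)·sin(2·x) + (80/81 + 14·π^2/27 + 2·π^4/3)·sin(3·x)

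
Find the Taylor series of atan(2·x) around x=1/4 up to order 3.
atan(1/2) + 8·(x - 1/4)/5 - 32·(x - 1/4)^2/25 - 128·(x - 1/4)^3/375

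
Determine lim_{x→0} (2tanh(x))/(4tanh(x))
Both numerator and denominator → 0 as x → 0; this is a 0/0 indeterminate form.
Expand each to leading order near x = 0: numerator ~ 2·x, denominator ~ 4·x.
The limit of the ratio is 1/2.

Final answer: 1/2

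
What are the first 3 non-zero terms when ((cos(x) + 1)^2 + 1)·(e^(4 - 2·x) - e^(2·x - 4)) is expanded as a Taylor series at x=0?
x^2·(-8·e^(-4) + 8·e^(4)) + x·(-10·e^(4) - 10·e^(-4)) - 5·e^(-4) + 5·e^(4)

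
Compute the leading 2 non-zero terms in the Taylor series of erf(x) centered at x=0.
-2·x^3/(3·√(π)) + 2·x/√(π)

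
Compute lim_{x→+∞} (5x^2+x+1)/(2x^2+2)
This is an ∞/∞ indeterminate form as x → +∞.
Divide numerator and denominator by x^2 and let the lower-order terms vanish; the leading terms give 5/2.
Limit = 5/2.

Final answer: 5/2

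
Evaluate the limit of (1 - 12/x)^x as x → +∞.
As x → +∞: this is the defining limit (1 - 12/x)^x → e^(-12).
Limit = e^(-12).

Final answer: e^(-12)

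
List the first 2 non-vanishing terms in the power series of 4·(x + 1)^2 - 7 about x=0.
8·x - 3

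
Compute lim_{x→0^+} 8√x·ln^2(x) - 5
The product is a 0·∞ indeterminate form at x → 0⁺.
Rewrite the product as 8·ln^2(x) / x^(-1/2) and apply L'Hôpital, or use the standard hierarchy x^(-1/2) ≫ |ln x|^2 as x → 0⁺.
The indeterminate product → 0, so the limit = -5.

Final answer: -5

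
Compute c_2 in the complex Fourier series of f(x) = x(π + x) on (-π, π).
Compute the real Fourier coefficients first: a_2 = 1, b_2 = -π.
Then c_2 = (a_2 − i·b_2)/2 = 1/2 + i·π/2.

Final answer: 1/2 + i·π/2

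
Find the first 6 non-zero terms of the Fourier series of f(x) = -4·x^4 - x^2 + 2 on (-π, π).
(-188 + 32·π^2)·cos(x) + (11 - 8·π^2)·cos(2·x) + (-52/27 + 32·π^2/9)·cos(3·x) + (1/2 - 2·π^2)·cos(4·x) + (-92/625 + 32·π^2/25)·cos(5·x) - 4·π^4/5 - π^2/3 + 2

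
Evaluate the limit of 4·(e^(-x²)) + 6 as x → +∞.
Evaluate the dominant behaviour as x → +∞; each term tends to a finite value or vanishes.
Limit = 6.

Final answer: 6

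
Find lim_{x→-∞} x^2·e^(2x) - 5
The product is a 0·∞ indeterminate form at x → -∞.
Rewrite the product as x^2 / e^(-2x) (an ∞/∞ form) and apply L'Hôpital, or use the standard hierarchy e^(2|x|) ≫ |x^2| as x → -∞.
The indeterminate product → 0, so the limit = -5.

Final answer: -5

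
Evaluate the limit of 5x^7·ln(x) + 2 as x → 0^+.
The product is a 0·∞ indeterminate form at x → 0⁺.
Rewrite the product as 5·ln(x) / x^(-7) and apply L'Hôpital, or use the standard hierarchy x^(-7) ≫ |ln x| as x → 0⁺.
The indeterminate product → 0, so the limit = 2.

Final answer: 2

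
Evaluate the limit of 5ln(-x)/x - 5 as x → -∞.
The quotient is an ∞/∞ indeterminate form as x → -∞.
Compare growth rates of the dominant terms (exponentials ≫ polynomials ≫ logarithms), or apply L'Hôpital's rule; the quotient → 0.
Adding the constant: 0 - 5 = -5. Limit = -5.

Final answer: -5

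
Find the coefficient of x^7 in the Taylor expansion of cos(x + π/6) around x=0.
Expand to order 7: cos(x + π/6) = x^7/10080 - √(3)·x^6/1440 - x^5/240 + √(3)·x^4/48 + x^3/12 - √(3)·x^2/4 - x/2 + √(3)/2 + O(x^8).
The coefficient of x^7 is 1/10080.

Final answer: 1/10080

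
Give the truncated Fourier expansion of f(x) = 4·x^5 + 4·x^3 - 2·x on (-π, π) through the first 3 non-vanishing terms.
(-152·π^2 + 8·π^4 + 908)·sin(x) + (-4·π^4 - 22 + 16·π^2)·sin(2·x) + (-88·π^2/27 + 68/81 + 8·π^4/3)·sin(3·x)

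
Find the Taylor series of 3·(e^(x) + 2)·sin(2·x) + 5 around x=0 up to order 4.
-3·x^4 - 9·x^3 + 6·x^2 + 18·x + 5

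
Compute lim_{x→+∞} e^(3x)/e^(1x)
This is an ∞/∞ indeterminate form as x → +∞.
Rewrite e^(3x)/e^(1x) = e^((3−1)x) = e^(2x); the exponent coefficient is 2 > 0 so e^(2x) → ∞.
Limit = ∞.

Final answer: ∞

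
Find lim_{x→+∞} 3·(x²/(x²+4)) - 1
Evaluate the dominant behaviour as x → +∞; each term tends to a finite value or vanishes.
Limit = 2.

Final answer: 2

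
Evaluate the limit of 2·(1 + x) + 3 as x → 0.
Direct substitution at x = 0 gives 5.

Final answer: 5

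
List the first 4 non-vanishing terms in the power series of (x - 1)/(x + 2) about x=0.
3·x^3/16 - 3·x^2/8 + 3·x/4 - 1/2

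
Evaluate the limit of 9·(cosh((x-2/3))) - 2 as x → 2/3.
Direct substitution at x = 2/3 gives 7.

Final answer: 7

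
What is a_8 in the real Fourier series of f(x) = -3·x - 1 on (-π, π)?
a_8 = (1/π) ∫_{-π}^{π} f(x)·cos(8x) dx.
Evaluate the integral (use parity and integration by parts as needed): a_8 = 0.

Final answer: 0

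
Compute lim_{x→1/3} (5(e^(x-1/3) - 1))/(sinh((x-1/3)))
Both numerator and denominator → 0 as x → 1/3; this is a 0/0 indeterminate form.
Expand each to leading order near x = 1/3: numerator ~ 5·(x - 1/3), denominator ~ (x - 1/3).
The limit of the ratio is 5.

Final answer: 5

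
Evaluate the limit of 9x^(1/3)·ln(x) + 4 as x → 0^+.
The product is a 0·∞ indeterminate form at x → 0⁺.
Rewrite the product as 9·ln(x) / x^(-1/3) and apply L'Hôpital, or use the standard hierarchy x^(-1/3) ≫ |ln x| as x → 0⁺.
The indeterminate product → 0, so the limit = 4.

Final answer: 4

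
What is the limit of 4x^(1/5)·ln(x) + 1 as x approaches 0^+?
The product is a 0·∞ indeterminate form at x → 0⁺.
Rewrite the product as 4·ln(x) / x^(-1/5) and apply L'Hôpital, or use the standard hierarchy x^(-1/5) ≫ |ln x| as x → 0⁺.
The indeterminate product → 0, so the limit = 1.

Final answer: 1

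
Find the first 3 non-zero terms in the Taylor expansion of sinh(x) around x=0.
x^5/120 + x^3/6 + x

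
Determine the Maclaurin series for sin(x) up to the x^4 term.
-x^3/6 + x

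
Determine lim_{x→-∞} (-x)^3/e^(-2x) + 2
The quotient is an ∞/∞ indeterminate form as x → -∞.
Compare growth rates of the dominant terms (exponentials ≫ polynomials ≫ logarithms), or apply L'Hôpital's rule; the quotient → 0.
Adding the constant: 0 + 2 = 2. Limit = 2.

Final answer: 2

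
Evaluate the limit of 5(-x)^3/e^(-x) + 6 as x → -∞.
The quotient is an ∞/∞ indeterminate form as x → -∞.
Compare growth rates of the dominant terms (exponentials ≫ polynomials ≫ logarithms), or apply L'Hôpital's rule; the quotient → 0.
Adding the constant: 0 + 6 = 6. Limit = 6.

Final answer: 6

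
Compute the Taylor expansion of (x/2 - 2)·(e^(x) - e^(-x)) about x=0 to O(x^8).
-x^7/1260 + x^6/120 - x^5/30 + x^4/6 - 2·x^3/3 + x^2 - 4·x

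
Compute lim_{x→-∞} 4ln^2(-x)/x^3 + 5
The quotient is an ∞/∞ indeterminate form as x → -∞.
Compare growth rates of the dominant terms (exponentials ≫ polynomials ≫ logarithms), or apply L'Hôpital's rule; the quotient → 0.
Adding the constant: 0 + 5 = 5. Limit = 5.

Final answer: 5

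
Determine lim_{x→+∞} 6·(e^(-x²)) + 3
Evaluate the dominant behaviour as x → +∞; each term tends to a finite value or vanishes.
Limit = 3.

Final answer: 3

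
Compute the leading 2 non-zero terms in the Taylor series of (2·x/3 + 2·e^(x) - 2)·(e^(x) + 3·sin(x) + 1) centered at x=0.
38·x^2/3 + 16·x/3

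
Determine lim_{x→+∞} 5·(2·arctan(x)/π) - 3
Evaluate the dominant behaviour as x → +∞; each term tends to a finite value or vanishes.
Limit = 2.

Final answer: 2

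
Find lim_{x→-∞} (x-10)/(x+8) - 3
Evaluate the dominant behaviour as x → -∞; each term tends to a finite value or vanishes.
Limit = -2.

Final answer: -2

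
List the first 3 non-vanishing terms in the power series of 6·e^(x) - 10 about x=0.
3·x^2 + 6·x - 4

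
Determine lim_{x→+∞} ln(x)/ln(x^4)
This is an ∞/∞ indeterminate form as x → +∞.
Write ln(x^4) = 4·ln(x), reducing the quotient to 1/4.
Limit = 1/4.

Final answer: 1/4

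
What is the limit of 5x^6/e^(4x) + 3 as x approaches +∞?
The quotient is an ∞/∞ indeterminate form as x → +∞.
The exponential denominator e^(4x) dominates the polynomial numerator (e^x ≫ x^6 as x → ∞), so the quotient → 0.
Adding the constant: 0 + 3 = 3. Limit = 3.

Final answer: 3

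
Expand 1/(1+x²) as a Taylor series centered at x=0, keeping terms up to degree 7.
-x^6 + x^4 - x^2 + 1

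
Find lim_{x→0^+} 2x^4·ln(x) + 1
The product is a 0·∞ indeterminate form at x → 0⁺.
Rewrite the product as 2·ln(x) / x^(-4) and apply L'Hôpital, or use the standard hierarchy x^(-4) ≫ |ln x| as x → 0⁺.
The indeterminate product → 0, so the limit = 1.

Final answer: 1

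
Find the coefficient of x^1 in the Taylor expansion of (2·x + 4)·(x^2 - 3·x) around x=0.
Expand to order 1: (2·x + 4)·(x^2 - 3·x) = -12·x + O(x^2).
The coefficient of x^1 is -12.

Final answer: -12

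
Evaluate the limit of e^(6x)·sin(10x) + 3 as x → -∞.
Evaluate the dominant behaviour as x → -∞; each term tends to a finite value or vanishes.
Limit = 3.

Final answer: 3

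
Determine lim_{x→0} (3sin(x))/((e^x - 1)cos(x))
Both numerator and denominator → 0 as x → 0; this is a 0/0 indeterminate form.
Expand each to leading order near x = 0: numerator ~ 3·x, denominator ~ x.
The limit of the ratio is 3.

Final answer: 3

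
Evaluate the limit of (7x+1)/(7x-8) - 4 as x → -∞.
Evaluate the dominant behaviour as x → -∞; each term tends to a finite value or vanishes.
Limit = -3.

Final answer: -3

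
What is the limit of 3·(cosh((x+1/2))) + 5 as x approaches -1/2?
Direct substitution at x = -1/2 gives 8.

Final answer: 8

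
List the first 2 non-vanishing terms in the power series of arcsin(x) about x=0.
x^3/6 + x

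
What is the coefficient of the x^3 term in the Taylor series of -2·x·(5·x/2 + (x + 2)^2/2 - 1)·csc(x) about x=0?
Expand to order 3: -2·x·(5·x/2 + (x + 2)^2/2 - 1)·csc(x) = -3·x^3/2 - 4·x^2/3 - 9·x - 2 + O(x^4).
The coefficient of x^3 is -3/2.

Final answer: -3/2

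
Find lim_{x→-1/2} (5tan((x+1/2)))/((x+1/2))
Both numerator and denominator → 0 as x → -1/2; this is a 0/0 indeterminate form.
Expand each to leading order near x = -1/2: numerator ~ 5·(x + 1/2), denominator ~ (x + 1/2).
The limit of the ratio is 5.

Final answer: 5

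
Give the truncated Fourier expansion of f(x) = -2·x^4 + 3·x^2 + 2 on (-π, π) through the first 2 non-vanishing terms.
(-108 + 16·π^2)·cos(x) - 2·π^4/5 + 2 + π^2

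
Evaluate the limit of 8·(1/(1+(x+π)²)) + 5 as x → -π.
Direct substitution at x = -π gives 13.

Final answer: 13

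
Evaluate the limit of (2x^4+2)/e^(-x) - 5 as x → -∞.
The quotient is an ∞/∞ indeterminate form as x → -∞.
Compare growth rates of the dominant terms (exponentials ≫ polynomials ≫ logarithms), or apply L'Hôpital's rule; the quotient → 0.
Adding the constant: 0 - 5 = -5. Limit = -5.

Final answer: -5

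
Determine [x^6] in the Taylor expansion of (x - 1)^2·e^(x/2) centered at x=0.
Expand to order 6: (x - 1)^2·e^(x/2) = 97·x^6/46080 + 61·x^5/3840 + 11·x^4/128 + 13·x^3/48 + x^2/8 - 3·x/2 + 1 + O(x^7).
The coefficient of x^6 is 97/46080.

Final answer: 97/46080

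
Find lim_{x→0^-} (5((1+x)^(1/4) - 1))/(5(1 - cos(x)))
Both numerator and denominator → 0 as x → 0^-; this is a 0/0 indeterminate form.
Expand each to leading order near x = 0: numerator ~ 5·x/4, denominator ~ 5·x^2/2.
The limit of the ratio is -∞.

Final answer: -∞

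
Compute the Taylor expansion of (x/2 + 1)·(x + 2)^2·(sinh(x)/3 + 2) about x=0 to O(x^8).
13·x^7/1512 + 2·x^6/45 + 8·x^5/45 + x^4/2 + 20·x^3/9 + 8·x^2 + 40·x/3 + 8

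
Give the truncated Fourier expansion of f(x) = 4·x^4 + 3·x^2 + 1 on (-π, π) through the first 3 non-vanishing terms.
(180 - 32·π^2)·cos(x) + (-9 + 8·π^2)·cos(2·x) + 1 + π^2 + 4·π^4/5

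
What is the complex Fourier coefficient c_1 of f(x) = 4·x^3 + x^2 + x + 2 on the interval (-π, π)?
Compute the real Fourier coefficients first: a_1 = -4, b_1 = -46 + 8·π^2.
Then c_1 = (a_1 − i·b_1)/2 = -2 - 4·i·π^2 + 23·i.

Final answer: -2 - 4·i·π^2 + 23·i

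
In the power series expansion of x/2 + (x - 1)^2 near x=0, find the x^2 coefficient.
Expand to order 2: x/2 + (x - 1)^2 = x^2 - 3·x/2 + 1 + O(x^3).
The coefficient of x^2 is 1.

Final answer: 1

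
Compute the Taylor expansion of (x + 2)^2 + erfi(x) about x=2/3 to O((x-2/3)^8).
erfi(2/3) + 64/9 + (6·e^(4/9) + 16·√(π))·(x - 2/3)/(3·√(π)) + (3·√(π) + 4·e^(4/9))·(x - 2/3)^2/(3·√(π)) + 34·e^(4/9)·(x - 2/3)^3/(27·√(π)) + 70·e^(4/9)·(x - 2/3)^4/(81·√(π)) + 739·e^(4/9)·(x - 2/3)^5/(1215·√(π)) + 3998·e^(4/9)·(x - 2/3)^6/(10935·√(π)) + 49247·e^(4/9)·(x - 2/3)^7/(229635·√(π))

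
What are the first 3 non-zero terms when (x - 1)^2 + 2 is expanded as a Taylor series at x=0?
x^2 - 2·x + 3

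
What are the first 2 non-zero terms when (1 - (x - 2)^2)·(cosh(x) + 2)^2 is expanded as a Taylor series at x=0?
36·x - 27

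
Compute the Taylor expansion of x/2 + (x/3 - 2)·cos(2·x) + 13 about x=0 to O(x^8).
-4·x^7/135 + 8·x^6/45 + 2·x^5/9 - 4·x^4/3 - 2·x^3/3 + 4·x^2 + 5·x/6 + 11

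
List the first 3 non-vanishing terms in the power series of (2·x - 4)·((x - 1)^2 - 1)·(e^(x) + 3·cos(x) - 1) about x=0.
-10·x^3 - 16·x^2 + 24·x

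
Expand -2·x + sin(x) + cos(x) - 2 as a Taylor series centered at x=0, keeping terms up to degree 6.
-x^6/720 + x^5/120 + x^4/24 - x^3/6 - x^2/2 - x - 1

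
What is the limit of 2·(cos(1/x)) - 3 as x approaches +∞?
Evaluate the dominant behaviour as x → +∞; each term tends to a finite value or vanishes.
Limit = -1.

Final answer: -1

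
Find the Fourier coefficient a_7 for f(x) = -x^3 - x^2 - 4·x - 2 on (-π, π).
a_7 = (1/π) ∫_{-π}^{π} f(x)·cos(7x) dx.
Evaluate the integral (use parity and integration by parts as needed): a_7 = 4/49.

Final answer: 4/49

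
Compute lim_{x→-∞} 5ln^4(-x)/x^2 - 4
The quotient is an ∞/∞ indeterminate form as x → -∞.
Compare growth rates of the dominant terms (exponentials ≫ polynomials ≫ logarithms), or apply L'Hôpital's rule; the quotient → 0.
Adding the constant: 0 - 4 = -4. Limit = -4.

Final answer: -4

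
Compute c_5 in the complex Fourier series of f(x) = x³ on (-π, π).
Compute the real Fourier coefficients first: a_5 = 0, b_5 = -12/125 + 2·π^2/5.
Then c_5 = (a_5 − i·b_5)/2 = -i·π^2/5 + 6·i/125.

Final answer: -i·π^2/5 + 6·i/125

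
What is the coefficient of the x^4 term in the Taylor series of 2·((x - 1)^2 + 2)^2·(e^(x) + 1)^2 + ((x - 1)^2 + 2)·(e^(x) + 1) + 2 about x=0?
Expand to order 4: 2·((x - 1)^2 + 2)^2·(e^(x) + 1)^2 + ((x - 1)^2 + 2)·(e^(x) + 1) + 2 = 235·x^4/24 + 13·x^3/2 + 79·x^2/2 - 25·x + 80 + O(x^5).
The coefficient of x^4 is 235/24.

Final answer: 235/24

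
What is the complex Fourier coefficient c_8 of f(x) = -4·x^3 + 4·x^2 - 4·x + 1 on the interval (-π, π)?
Compute the real Fourier coefficients first: a_8 = 1/4, b_8 = 29/32 + π^2.
Then c_8 = (a_8 − i·b_8)/2 = 1/8 - i·π^2/2 - 29·i/64.

Final answer: 1/8 - i·π^2/2 - 29·i/64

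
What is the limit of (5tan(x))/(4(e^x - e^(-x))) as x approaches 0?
Both numerator and denominator → 0 as x → 0; this is a 0/0 indeterminate form.
Expand each to leading order near x = 0: numerator ~ 5·x, denominator ~ 8·x.
The limit of the ratio is 5/8.

Final answer: 5/8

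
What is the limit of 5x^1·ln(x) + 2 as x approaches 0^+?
The product is a 0·∞ indeterminate form at x → 0⁺.
Rewrite the product as 5·ln(x) / x^(-1) and apply L'Hôpital, or use the standard hierarchy x^(-1) ≫ |ln x| as x → 0⁺.
The indeterminate product → 0, so the limit = 2.

Final answer: 2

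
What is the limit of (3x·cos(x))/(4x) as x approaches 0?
Both numerator and denominator → 0 as x → 0; this is a 0/0 indeterminate form.
Expand each to leading order near x = 0: numerator ~ 3·x, denominator ~ 4·x.
The limit of the ratio is 3/4.

Final answer: 3/4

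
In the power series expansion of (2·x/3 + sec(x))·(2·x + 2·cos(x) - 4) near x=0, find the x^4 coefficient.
Expand to order 4: (2·x/3 + sec(x))·(2·x + 2·cos(x) - 4) = -5·x^4/6 + x^3/3 - 2·x^2/3 + 2·x/3 - 2 + O(x^5).
The coefficient of x^4 is -5/6.

Final answer: -5/6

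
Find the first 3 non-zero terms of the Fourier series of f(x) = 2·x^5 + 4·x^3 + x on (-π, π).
(-72·π^2 + 4·π^4 + 434)·sin(x) + (-2·π^4 - 10 + 6·π^2)·sin(2·x) + (-8·π^2/27 + 70/81 + 4·π^4/3)·sin(3·x)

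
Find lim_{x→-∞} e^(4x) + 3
Evaluate the dominant behaviour as x → -∞; each term tends to a finite value or vanishes.
Limit = 3.

Final answer: 3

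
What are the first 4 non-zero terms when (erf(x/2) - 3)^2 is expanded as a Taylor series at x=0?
x^3/(2·√(π)) + x^2/π - 6·x/√(π) + 9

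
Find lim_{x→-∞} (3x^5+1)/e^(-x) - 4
The quotient is an ∞/∞ indeterminate form as x → -∞.
Compare growth rates of the dominant terms (exponentials ≫ polynomials ≫ logarithms), or apply L'Hôpital's rule; the quotient → 0.
Adding the constant: 0 - 4 = -4. Limit = -4.

Final answer: -4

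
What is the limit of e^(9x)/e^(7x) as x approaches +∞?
This is an ∞/∞ indeterminate form as x → +∞.
Rewrite e^(9x)/e^(7x) = e^((9−7)x) = e^(2x); the exponent coefficient is 2 > 0 so e^(2x) → ∞.
Limit = ∞.

Final answer: ∞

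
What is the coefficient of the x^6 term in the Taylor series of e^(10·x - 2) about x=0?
Expand to order 6: e^(10·x - 2) = 12500·x^6·e^(-2)/9 + 2500·x^5·e^(-2)/3 + 1250·x^4·e^(-2)/3 + 500·x^3·e^(-2)/3 + 50·x^2·e^(-2) + 10·x·e^(-2) + e^(-2) + O(x^7).
The coefficient of x^6 is 12500·e^(-2)/9.

Final answer: 12500·e^(-2)/9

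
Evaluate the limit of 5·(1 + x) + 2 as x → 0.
Direct substitution at x = 0 gives 7.

Final answer: 7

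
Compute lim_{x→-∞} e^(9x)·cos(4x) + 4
Evaluate the dominant behaviour as x → -∞; each term tends to a finite value or vanishes.
Limit = 4.

Final answer: 4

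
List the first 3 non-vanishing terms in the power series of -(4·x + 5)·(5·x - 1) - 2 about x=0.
-20·x^2 - 21·x + 3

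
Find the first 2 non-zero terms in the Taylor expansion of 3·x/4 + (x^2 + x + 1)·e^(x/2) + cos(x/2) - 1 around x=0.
9·x/4 + 1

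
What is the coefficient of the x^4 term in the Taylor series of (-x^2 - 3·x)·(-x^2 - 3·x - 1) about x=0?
Expand to order 4: (-x^2 - 3·x)·(-x^2 - 3·x - 1) = x^4 + 6·x^3 + 10·x^2 + 3·x + O(x^5).
The coefficient of x^4 is 1.

Final answer: 1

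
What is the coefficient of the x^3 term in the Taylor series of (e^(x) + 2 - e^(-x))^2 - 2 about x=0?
Expand to order 3: (e^(x) + 2 - e^(-x))^2 - 2 = 4·x^3/3 + 4·x^2 + 8·x + 2 + O(x^4).
The coefficient of x^3 is 4/3.

Final answer: 4/3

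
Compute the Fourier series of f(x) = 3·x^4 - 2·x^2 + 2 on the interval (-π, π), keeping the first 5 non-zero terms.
(152 - 24·π^2)·cos(x) + (-11 + 6·π^2)·cos(2·x) + (8/3 - 8·π^2/3)·cos(3·x) + (-17/16 + 3·π^2/2)·cos(4·x) - 2·π^2/3 + 2 + 3·π^4/5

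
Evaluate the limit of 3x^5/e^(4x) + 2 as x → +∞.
The quotient is an ∞/∞ indeterminate form as x → +∞.
The exponential denominator e^(4x) dominates the polynomial numerator (e^x ≫ x^5 as x → ∞), so the quotient → 0.
Adding the constant: 0 + 2 = 2. Limit = 2.

Final answer: 2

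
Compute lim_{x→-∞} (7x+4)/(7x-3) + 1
Evaluate the dominant behaviour as x → -∞; each term tends to a finite value or vanishes.
Limit = 2.

Final answer: 2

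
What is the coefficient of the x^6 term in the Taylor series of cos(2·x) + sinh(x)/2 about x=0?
Expand to order 6: cos(2·x) + sinh(x)/2 = -4·x^6/45 + x^5/240 + 2·x^4/3 + x^3/12 - 2·x^2 + x/2 + 1 + O(x^7).
The coefficient of x^6 is -4/45.

Final answer: -4/45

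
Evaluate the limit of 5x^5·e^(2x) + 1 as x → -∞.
The product is a 0·∞ indeterminate form at x → -∞.
Rewrite the product as 5x^5 / e^(-2x) (an ∞/∞ form) and apply L'Hôpital, or use the standard hierarchy e^(2|x|) ≫ |x^5| as x → -∞.
The indeterminate product → 0, so the limit = 1.

Final answer: 1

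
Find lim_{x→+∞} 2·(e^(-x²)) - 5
Evaluate the dominant behaviour as x → +∞; each term tends to a finite value or vanishes.
Limit = -5.

Final answer: -5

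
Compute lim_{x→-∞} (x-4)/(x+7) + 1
Evaluate the dominant behaviour as x → -∞; each term tends to a finite value or vanishes.
Limit = 2.

Final answer: 2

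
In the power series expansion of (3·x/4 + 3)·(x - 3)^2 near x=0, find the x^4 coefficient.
Expand to order 4: (3·x/4 + 3)·(x - 3)^2 = 3·x^3/4 - 3·x^2/2 - 45·x/4 + 27 + O(x^5).
The coefficient of x^4 is 0.

Final answer: 0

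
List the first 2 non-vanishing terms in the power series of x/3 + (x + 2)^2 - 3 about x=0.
13·x/3 + 1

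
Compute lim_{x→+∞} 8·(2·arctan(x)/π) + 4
Evaluate the dominant behaviour as x → +∞; each term tends to a finite value or vanishes.
Limit = 12.

Final answer: 12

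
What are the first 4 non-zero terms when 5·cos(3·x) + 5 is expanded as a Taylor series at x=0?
-81·x^6/16 + 135·x^4/8 - 45·x^2/2 + 10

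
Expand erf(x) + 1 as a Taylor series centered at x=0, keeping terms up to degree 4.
-2·x^3/(3·√(π)) + 2·x/√(π) + 1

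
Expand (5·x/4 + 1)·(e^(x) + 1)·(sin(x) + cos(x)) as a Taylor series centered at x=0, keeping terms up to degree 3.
11·x^3/24 + 17·x^2/4 + 11·x/2 + 2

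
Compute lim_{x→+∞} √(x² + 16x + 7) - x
This is an ∞ − ∞ indeterminate form.
Multiply and divide by the conjugate √(x²+16x + 7) + x; the x² terms cancel, leaving (16x + 7)/(√(x²+16x + 7)+x) → 16/2 = 8.
Limit = 8.

Final answer: 8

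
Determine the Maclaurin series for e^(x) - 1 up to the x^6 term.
x^6/720 + x^5/120 + x^4/24 + x^3/6 + x^2/2 + x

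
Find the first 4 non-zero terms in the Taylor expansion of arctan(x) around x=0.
-x^7/7 + x^5/5 - x^3/3 + x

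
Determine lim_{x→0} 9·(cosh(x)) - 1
Direct substitution at x = 0 gives 8.

Final answer: 8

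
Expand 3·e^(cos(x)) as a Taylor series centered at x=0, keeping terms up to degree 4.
e·x^4/2 - 3·e·x^2/2 + 3·e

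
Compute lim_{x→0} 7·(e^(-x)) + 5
Direct substitution at x = 0 gives 12.

Final answer: 12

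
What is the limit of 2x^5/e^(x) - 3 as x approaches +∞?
The quotient is an ∞/∞ indeterminate form as x → +∞.
The exponential denominator e^(x) dominates the polynomial numerator (e^x ≫ x^5 as x → ∞), so the quotient → 0.
Adding the constant: 0 - 3 = -3. Limit = -3.

Final answer: -3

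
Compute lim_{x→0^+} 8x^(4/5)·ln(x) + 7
The product is a 0·∞ indeterminate form at x → 0⁺.
Rewrite the product as 8·ln(x) / x^(-4/5) and apply L'Hôpital, or use the standard hierarchy x^(-4/5) ≫ |ln x| as x → 0⁺.
The indeterminate product → 0, so the limit = 7.

Final answer: 7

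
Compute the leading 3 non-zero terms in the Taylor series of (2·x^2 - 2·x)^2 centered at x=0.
4·x^4 - 8·x^3 + 4·x^2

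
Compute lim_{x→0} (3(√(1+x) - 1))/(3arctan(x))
Both numerator and denominator → 0 as x → 0; this is a 0/0 indeterminate form.
Expand each to leading order near x = 0: numerator ~ 3·x/2, denominator ~ 3·x.
The limit of the ratio is 1/2.

Final answer: 1/2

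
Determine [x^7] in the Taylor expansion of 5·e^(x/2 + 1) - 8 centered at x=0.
Expand to order 7: 5·e^(x/2 + 1) - 8 = e·x^7/129024 + e·x^6/9216 + e·x^5/768 + 5·e·x^4/384 + 5·e·x^3/48 + 5·e·x^2/8 + 5·e·x/2 - 8 + 5·e + O(x^8).
The coefficient of x^7 is e/129024.

Final answer: e/129024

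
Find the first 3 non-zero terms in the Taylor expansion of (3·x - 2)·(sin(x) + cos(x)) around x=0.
4·x^2 + x - 2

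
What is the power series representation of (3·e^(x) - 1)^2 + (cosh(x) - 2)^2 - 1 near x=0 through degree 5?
47·x^5/20 + 71·x^4/12 + 11·x^3 + 14·x^2 + 12·x + 4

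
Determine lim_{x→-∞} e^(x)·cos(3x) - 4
Evaluate the dominant behaviour as x → -∞; each term tends to a finite value or vanishes.
Limit = -4.

Final answer: -4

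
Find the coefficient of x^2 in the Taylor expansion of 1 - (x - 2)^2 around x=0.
Expand to order 2: 1 - (x - 2)^2 = -x^2 + 4·x - 3 + O(x^3).
The coefficient of x^2 is -1.

Final answer: -1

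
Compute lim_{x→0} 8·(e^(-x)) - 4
Direct substitution at x = 0 gives 4.

Final answer: 4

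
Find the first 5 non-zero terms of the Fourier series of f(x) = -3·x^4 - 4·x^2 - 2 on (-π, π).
(-128 + 24·π^2)·cos(x) + (5 - 6·π^2)·cos(2·x) + 8·π^2·cos(3·x)/3 + (-3·π^2/2 - 7/16)·cos(4·x) - 3·π^4/5 - 4·π^2/3 - 2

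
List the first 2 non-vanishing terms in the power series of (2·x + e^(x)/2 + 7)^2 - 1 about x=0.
75·x/2 + 221/4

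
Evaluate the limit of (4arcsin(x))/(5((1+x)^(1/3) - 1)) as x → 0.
Both numerator and denominator → 0 as x → 0; this is a 0/0 indeterminate form.
Expand each to leading order near x = 0: numerator ~ 4·x, denominator ~ 5·x/3.
The limit of the ratio is 12/5.

Final answer: 12/5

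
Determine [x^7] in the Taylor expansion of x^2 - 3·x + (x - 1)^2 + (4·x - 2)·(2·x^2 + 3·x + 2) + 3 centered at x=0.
Expand to order 7: x^2 - 3·x + (x - 1)^2 + (4·x - 2)·(2·x^2 + 3·x + 2) + 3 = 8·x^3 + 10·x^2 - 3·x + O(x^8).
The coefficient of x^7 is 0.

Final answer: 0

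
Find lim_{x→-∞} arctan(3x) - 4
Evaluate the dominant behaviour as x → -∞; each term tends to a finite value or vanishes.
Limit = -4 - π/2.

Final answer: -4 - π/2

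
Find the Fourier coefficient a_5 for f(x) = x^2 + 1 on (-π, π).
a_5 = (1/π) ∫_{-π}^{π} f(x)·cos(5x) dx.
Evaluate the integral (use parity and integration by parts as needed): a_5 = -4/25.

Final answer: -4/25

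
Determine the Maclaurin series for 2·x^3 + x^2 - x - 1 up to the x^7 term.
2·x^3 + x^2 - x - 1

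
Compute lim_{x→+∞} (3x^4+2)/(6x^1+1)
This is an ∞/∞ indeterminate form as x → +∞.
Divide numerator and denominator by x^4 and let the lower-order terms vanish; the numerator's degree 4 exceeds the denominator's degree 1, so the quotient diverges.
Limit = ∞.

Final answer: ∞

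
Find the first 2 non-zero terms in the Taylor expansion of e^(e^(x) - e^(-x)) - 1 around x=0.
2·x^2 + 2·x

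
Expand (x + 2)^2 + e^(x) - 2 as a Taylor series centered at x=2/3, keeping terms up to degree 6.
e^(2/3) + 46/9 + (e^(2/3) + 16/3)·(x - 2/3) + (e^(2/3)/2 + 1)·(x - 2/3)^2 + e^(2/3)·(x - 2/3)^3/6 + e^(2/3)·(x - 2/3)^4/24 + e^(2/3)·(x - 2/3)^5/120 + e^(2/3)·(x - 2/3)^6/720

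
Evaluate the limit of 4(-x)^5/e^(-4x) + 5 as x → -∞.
The quotient is an ∞/∞ indeterminate form as x → -∞.
Compare growth rates of the dominant terms (exponentials ≫ polynomials ≫ logarithms), or apply L'Hôpital's rule; the quotient → 0.
Adding the constant: 0 + 5 = 5. Limit = 5.

Final answer: 5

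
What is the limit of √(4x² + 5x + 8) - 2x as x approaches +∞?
As x → +∞: multiply by the conjugate to get (5x+8)/(√(4x²+5x+8)+2x); the denominator ~ 4x, so the limit is 5/4.
Limit = 5/4.

Final answer: 5/4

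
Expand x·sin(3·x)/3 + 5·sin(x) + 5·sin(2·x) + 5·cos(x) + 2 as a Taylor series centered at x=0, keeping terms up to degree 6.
481·x^6/720 + 11·x^5/8 - 31·x^4/24 - 15·x^3/2 - 3·x^2/2 + 15·x + 7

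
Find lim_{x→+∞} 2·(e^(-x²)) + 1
Evaluate the dominant behaviour as x → +∞; each term tends to a finite value or vanishes.
Limit = 1.

Final answer: 1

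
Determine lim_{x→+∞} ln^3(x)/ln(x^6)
This is an ∞/∞ indeterminate form as x → +∞.
Write ln(x^6) = 6·ln(x), reducing the quotient to ln^2(x)/6 → ∞.
Limit = ∞.

Final answer: ∞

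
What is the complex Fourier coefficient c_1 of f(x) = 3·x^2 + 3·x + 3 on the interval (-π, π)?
Compute the real Fourier coefficients first: a_1 = -12, b_1 = 6.
Then c_1 = (a_1 − i·b_1)/2 = -6 - 3·i.

Final answer: -6 - 3·i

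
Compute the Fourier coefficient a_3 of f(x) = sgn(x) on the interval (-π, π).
a_3 = (1/π) ∫_{-π}^{π} f(x)·cos(3x) dx.
Evaluate the integral (use parity and integration by parts as needed): a_3 = 0.

Final answer: 0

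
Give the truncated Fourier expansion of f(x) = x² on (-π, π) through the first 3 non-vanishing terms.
-4·cos(x) + cos(2·x) + π^2/3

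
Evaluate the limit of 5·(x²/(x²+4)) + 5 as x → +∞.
Evaluate the dominant behaviour as x → +∞; each term tends to a finite value or vanishes.
Limit = 10.

Final answer: 10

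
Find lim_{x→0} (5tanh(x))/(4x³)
Both numerator and denominator → 0 as x → 0; this is a 0/0 indeterminate form.
Expand each to leading order near x = 0: numerator ~ 5·x, denominator ~ 4·x^3.
The limit of the ratio is ∞.

Final answer: ∞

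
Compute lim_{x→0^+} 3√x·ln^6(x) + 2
The product is a 0·∞ indeterminate form at x → 0⁺.
Rewrite the product as 3·ln^6(x) / x^(-1/2) and apply L'Hôpital, or use the standard hierarchy x^(-1/2) ≫ |ln x|^6 as x → 0⁺.
The indeterminate product → 0, so the limit = 2.

Final answer: 2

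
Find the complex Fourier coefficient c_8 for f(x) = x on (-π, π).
Compute the real Fourier coefficients first: a_8 = 0, b_8 = -1/4.
Then c_8 = (a_8 − i·b_8)/2 = i/8.

Final answer: i/8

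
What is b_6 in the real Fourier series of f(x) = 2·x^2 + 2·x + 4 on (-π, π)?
b_6 = (1/π) ∫_{-π}^{π} f(x)·sin(6x) dx.
Evaluate the integral (use parity and integration by parts as needed): b_6 = -2/3.

Final answer: -2/3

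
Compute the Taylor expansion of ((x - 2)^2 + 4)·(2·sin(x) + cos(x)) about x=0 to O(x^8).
2·x^7/105 - 13·x^6/360 - 11·x^5/30 + 7·x^4/6 + 4·x^3/3 - 11·x^2 + 12·x + 8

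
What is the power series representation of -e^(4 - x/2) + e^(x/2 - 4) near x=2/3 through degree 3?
(1 - e^(22/3))·e^(-11/3) + (1 + e^(22/3))·e^(-11/3)·(x - 2/3)/2 + (1 - e^(22/3))·e^(-11/3)·(x - 2/3)^2/8 + (1 + e^(22/3))·e^(-11/3)·(x - 2/3)^3/48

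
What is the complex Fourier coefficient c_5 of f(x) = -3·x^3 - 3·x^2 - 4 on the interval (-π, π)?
Compute the real Fourier coefficients first: a_5 = 12/25, b_5 = 36/125 - 6·π^2/5.
Then c_5 = (a_5 − i·b_5)/2 = 6/25 - 18·i/125 + 3·i·π^2/5.

Final answer: 6/25 - 18·i/125 + 3·i·π^2/5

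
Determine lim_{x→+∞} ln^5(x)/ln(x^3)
This is an ∞/∞ indeterminate form as x → +∞.
Write ln(x^3) = 3·ln(x), reducing the quotient to ln^4(x)/3 → ∞.
Limit = ∞.

Final answer: ∞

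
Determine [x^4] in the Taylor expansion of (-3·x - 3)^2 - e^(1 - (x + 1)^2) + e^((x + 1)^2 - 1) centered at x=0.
Expand to order 4: (-3·x - 3)^2 - e^(1 - (x + 1)^2) + e^((x + 1)^2 - 1) = 4·x^4 + 8·x^3/3 + 11·x^2 + 22·x + 9 + O(x^5).
The coefficient of x^4 is 4.

Final answer: 4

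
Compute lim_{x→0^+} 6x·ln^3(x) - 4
The product is a 0·∞ indeterminate form at x → 0⁺.
Rewrite the product as 6·ln^3(x) / x^(-1) and apply L'Hôpital, or use the standard hierarchy x^(-1) ≫ |ln x|^3 as x → 0⁺.
The indeterminate product → 0, so the limit = -4.

Final answer: -4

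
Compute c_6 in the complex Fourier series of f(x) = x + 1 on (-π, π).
Compute the real Fourier coefficients first: a_6 = 0, b_6 = -1/3.
Then c_6 = (a_6 − i·b_6)/2 = i/6.

Final answer: i/6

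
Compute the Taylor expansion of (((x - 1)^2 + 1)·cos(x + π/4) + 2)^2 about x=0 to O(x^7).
x^6·(√(2) + 2)^2·(-77/(45·(√(2) + 2)^2) + √(2)/(18·(√(2) + 2))) + x^5·(√(2) + 2)^2·(√(2)/(15·(√(2) + 2)) + 11/(3·(√(2) + 2)^2)) + x^4·(√(2) + 2)^2·(-3·√(2)/(4·(√(2) + 2)) + 2/(3·(√(2) + 2)^2)) + x^3·(√(2) + 2)^2·(-8/(√(2) + 2)^2 + √(2)/(3·(√(2) + 2))) + x^2·(√(2) + 2)^2·(8/(√(2) + 2)^2 + 2·√(2)/(√(2) + 2)) - 4·√(2)·x·(√(2) + 2) + (√(2) + 2)^2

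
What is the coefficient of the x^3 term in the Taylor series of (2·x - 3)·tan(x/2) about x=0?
Expand to order 3: (2·x - 3)·tan(x/2) = -x^3/8 + x^2 - 3·x/2 + O(x^4).
The coefficient of x^3 is -1/8.

Final answer: -1/8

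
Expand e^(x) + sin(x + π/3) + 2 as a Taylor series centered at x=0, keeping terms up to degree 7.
x^7/10080 + x^6·(1/720 - √(3)/1440) + x^5/80 + x^4·(√(3)/48 + 1/24) + x^3/12 + x^2·(1/2 - √(3)/4) + 3·x/2 + √(3)/2 + 3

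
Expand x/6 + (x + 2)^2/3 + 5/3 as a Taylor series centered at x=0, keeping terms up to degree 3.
x^2/3 + 3·x/2 + 3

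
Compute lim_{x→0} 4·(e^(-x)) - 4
Direct substitution at x = 0 gives 0.

Final answer: 0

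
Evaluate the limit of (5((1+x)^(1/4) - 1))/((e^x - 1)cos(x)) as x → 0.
Both numerator and denominator → 0 as x → 0; this is a 0/0 indeterminate form.
Expand each to leading order near x = 0: numerator ~ 5·x/4, denominator ~ x.
The limit of the ratio is 5/4.

Final answer: 5/4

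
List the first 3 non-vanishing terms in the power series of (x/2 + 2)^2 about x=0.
x^2/4 + 2·x + 4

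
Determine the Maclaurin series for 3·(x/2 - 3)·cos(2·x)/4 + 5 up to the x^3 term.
-3·x^3/4 + 9·x^2/2 + 3·x/8 + 11/4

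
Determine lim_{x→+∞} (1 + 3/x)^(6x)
As x → +∞: write (1 + 3/x)^(6x) = ((1 + 3/x)^x)^6 → (e^3)^6 = e^18.
Limit = e^(18).

Final answer: e^(18)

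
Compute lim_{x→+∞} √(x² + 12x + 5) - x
This is an ∞ − ∞ indeterminate form.
Multiply and divide by the conjugate √(x²+12x + 5) + x; the x² terms cancel, leaving (12x + 5)/(√(x²+12x + 5)+x) → 12/2 = 6.
Limit = 6.

Final answer: 6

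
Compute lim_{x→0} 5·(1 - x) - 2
Direct substitution at x = 0 gives 3.

Final answer: 3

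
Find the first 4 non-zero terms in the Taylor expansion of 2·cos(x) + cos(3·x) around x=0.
-731·x^6/720 + 83·x^4/24 - 11·x^2/2 + 3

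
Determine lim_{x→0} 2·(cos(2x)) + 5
Direct substitution at x = 0 gives 7.

Final answer: 7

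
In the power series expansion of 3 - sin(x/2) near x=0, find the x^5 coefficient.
Expand to order 5: 3 - sin(x/2) = -x^5/3840 + x^3/48 - x/2 + 3 + O(x^6).
The coefficient of x^5 is -1/3840.

Final answer: -1/3840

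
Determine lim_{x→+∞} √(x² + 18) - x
This is an ∞ − ∞ indeterminate form.
Multiply and divide by the conjugate √(x²+18) + x; the x² terms cancel, leaving 18/(√(x²+18)+x) → 0.
Limit = 0.

Final answer: 0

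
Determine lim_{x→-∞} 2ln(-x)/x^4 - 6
The quotient is an ∞/∞ indeterminate form as x → -∞.
Compare growth rates of the dominant terms (exponentials ≫ polynomials ≫ logarithms), or apply L'Hôpital's rule; the quotient → 0.
Adding the constant: 0 - 6 = -6. Limit = -6.

Final answer: -6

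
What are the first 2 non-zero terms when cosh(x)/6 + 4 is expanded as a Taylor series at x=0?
x^2/12 + 25/6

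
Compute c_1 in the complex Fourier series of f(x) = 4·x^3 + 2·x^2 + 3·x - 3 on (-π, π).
Compute the real Fourier coefficients first: a_1 = -8, b_1 = -42 + 8·π^2.
Then c_1 = (a_1 − i·b_1)/2 = -4 - 4·i·π^2 + 21·i.

Final answer: -4 - 4·i·π^2 + 21·i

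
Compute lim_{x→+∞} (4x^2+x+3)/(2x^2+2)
This is an ∞/∞ indeterminate form as x → +∞.
Divide numerator and denominator by x^2 and let the lower-order terms vanish; the leading terms give 4/2 = 2.
Limit = 2.

Final answer: 2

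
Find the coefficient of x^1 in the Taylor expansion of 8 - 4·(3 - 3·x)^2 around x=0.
Expand to order 1: 8 - 4·(3 - 3·x)^2 = 72·x - 28 + O(x^2).
The coefficient of x^1 is 72.

Final answer: 72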